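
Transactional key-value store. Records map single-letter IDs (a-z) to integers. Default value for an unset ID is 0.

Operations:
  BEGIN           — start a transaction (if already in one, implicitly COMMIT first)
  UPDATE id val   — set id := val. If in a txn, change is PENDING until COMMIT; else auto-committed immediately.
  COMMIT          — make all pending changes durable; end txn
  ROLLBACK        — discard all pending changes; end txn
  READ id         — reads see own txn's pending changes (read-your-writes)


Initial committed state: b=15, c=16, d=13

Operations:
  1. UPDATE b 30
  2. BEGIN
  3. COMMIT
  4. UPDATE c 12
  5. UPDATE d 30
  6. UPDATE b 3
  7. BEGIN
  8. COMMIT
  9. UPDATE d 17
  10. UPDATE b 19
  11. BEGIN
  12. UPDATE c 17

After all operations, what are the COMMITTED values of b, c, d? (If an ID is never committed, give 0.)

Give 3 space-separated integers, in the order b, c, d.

Initial committed: {b=15, c=16, d=13}
Op 1: UPDATE b=30 (auto-commit; committed b=30)
Op 2: BEGIN: in_txn=True, pending={}
Op 3: COMMIT: merged [] into committed; committed now {b=30, c=16, d=13}
Op 4: UPDATE c=12 (auto-commit; committed c=12)
Op 5: UPDATE d=30 (auto-commit; committed d=30)
Op 6: UPDATE b=3 (auto-commit; committed b=3)
Op 7: BEGIN: in_txn=True, pending={}
Op 8: COMMIT: merged [] into committed; committed now {b=3, c=12, d=30}
Op 9: UPDATE d=17 (auto-commit; committed d=17)
Op 10: UPDATE b=19 (auto-commit; committed b=19)
Op 11: BEGIN: in_txn=True, pending={}
Op 12: UPDATE c=17 (pending; pending now {c=17})
Final committed: {b=19, c=12, d=17}

Answer: 19 12 17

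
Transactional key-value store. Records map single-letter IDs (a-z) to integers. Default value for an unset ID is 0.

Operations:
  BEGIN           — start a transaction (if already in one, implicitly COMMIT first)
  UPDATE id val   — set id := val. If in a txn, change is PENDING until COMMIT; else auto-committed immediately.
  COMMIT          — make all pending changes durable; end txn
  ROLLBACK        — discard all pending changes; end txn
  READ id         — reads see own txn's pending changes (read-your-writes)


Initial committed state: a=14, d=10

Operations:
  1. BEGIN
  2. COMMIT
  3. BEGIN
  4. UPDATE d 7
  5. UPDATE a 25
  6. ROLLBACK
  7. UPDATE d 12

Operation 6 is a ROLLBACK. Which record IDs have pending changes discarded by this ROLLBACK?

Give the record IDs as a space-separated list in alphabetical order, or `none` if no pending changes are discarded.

Answer: a d

Derivation:
Initial committed: {a=14, d=10}
Op 1: BEGIN: in_txn=True, pending={}
Op 2: COMMIT: merged [] into committed; committed now {a=14, d=10}
Op 3: BEGIN: in_txn=True, pending={}
Op 4: UPDATE d=7 (pending; pending now {d=7})
Op 5: UPDATE a=25 (pending; pending now {a=25, d=7})
Op 6: ROLLBACK: discarded pending ['a', 'd']; in_txn=False
Op 7: UPDATE d=12 (auto-commit; committed d=12)
ROLLBACK at op 6 discards: ['a', 'd']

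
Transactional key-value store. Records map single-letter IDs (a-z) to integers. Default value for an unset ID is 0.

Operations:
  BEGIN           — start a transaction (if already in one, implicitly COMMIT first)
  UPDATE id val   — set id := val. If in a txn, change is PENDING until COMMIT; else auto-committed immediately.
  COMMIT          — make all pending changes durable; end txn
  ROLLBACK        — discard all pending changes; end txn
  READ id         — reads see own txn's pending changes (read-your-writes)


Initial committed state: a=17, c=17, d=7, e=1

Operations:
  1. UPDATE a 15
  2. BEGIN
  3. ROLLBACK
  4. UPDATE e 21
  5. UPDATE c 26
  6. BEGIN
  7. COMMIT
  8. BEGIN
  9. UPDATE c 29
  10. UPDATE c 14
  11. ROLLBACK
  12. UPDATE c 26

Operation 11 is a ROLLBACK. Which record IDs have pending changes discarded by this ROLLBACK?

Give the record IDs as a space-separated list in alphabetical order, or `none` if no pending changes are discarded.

Initial committed: {a=17, c=17, d=7, e=1}
Op 1: UPDATE a=15 (auto-commit; committed a=15)
Op 2: BEGIN: in_txn=True, pending={}
Op 3: ROLLBACK: discarded pending []; in_txn=False
Op 4: UPDATE e=21 (auto-commit; committed e=21)
Op 5: UPDATE c=26 (auto-commit; committed c=26)
Op 6: BEGIN: in_txn=True, pending={}
Op 7: COMMIT: merged [] into committed; committed now {a=15, c=26, d=7, e=21}
Op 8: BEGIN: in_txn=True, pending={}
Op 9: UPDATE c=29 (pending; pending now {c=29})
Op 10: UPDATE c=14 (pending; pending now {c=14})
Op 11: ROLLBACK: discarded pending ['c']; in_txn=False
Op 12: UPDATE c=26 (auto-commit; committed c=26)
ROLLBACK at op 11 discards: ['c']

Answer: c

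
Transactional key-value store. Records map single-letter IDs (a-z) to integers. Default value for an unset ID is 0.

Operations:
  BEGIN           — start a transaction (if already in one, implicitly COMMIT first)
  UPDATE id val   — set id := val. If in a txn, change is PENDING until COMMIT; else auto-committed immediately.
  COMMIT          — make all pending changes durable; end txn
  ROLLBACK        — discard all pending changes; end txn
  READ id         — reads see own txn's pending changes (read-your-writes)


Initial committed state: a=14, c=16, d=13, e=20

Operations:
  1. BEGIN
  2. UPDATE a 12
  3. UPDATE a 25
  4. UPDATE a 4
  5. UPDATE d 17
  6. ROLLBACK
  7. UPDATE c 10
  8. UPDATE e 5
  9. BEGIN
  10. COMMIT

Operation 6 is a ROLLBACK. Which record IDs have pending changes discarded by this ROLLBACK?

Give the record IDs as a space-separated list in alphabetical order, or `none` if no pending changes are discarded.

Initial committed: {a=14, c=16, d=13, e=20}
Op 1: BEGIN: in_txn=True, pending={}
Op 2: UPDATE a=12 (pending; pending now {a=12})
Op 3: UPDATE a=25 (pending; pending now {a=25})
Op 4: UPDATE a=4 (pending; pending now {a=4})
Op 5: UPDATE d=17 (pending; pending now {a=4, d=17})
Op 6: ROLLBACK: discarded pending ['a', 'd']; in_txn=False
Op 7: UPDATE c=10 (auto-commit; committed c=10)
Op 8: UPDATE e=5 (auto-commit; committed e=5)
Op 9: BEGIN: in_txn=True, pending={}
Op 10: COMMIT: merged [] into committed; committed now {a=14, c=10, d=13, e=5}
ROLLBACK at op 6 discards: ['a', 'd']

Answer: a d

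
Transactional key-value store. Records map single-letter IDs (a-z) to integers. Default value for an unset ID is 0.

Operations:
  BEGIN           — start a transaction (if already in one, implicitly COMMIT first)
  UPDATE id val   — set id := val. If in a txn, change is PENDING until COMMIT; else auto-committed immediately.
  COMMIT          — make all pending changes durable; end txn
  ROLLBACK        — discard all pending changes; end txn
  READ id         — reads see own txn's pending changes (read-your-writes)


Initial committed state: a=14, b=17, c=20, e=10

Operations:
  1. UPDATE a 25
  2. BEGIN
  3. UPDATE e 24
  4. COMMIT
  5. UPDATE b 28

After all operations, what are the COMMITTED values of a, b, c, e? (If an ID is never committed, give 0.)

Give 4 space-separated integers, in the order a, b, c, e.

Answer: 25 28 20 24

Derivation:
Initial committed: {a=14, b=17, c=20, e=10}
Op 1: UPDATE a=25 (auto-commit; committed a=25)
Op 2: BEGIN: in_txn=True, pending={}
Op 3: UPDATE e=24 (pending; pending now {e=24})
Op 4: COMMIT: merged ['e'] into committed; committed now {a=25, b=17, c=20, e=24}
Op 5: UPDATE b=28 (auto-commit; committed b=28)
Final committed: {a=25, b=28, c=20, e=24}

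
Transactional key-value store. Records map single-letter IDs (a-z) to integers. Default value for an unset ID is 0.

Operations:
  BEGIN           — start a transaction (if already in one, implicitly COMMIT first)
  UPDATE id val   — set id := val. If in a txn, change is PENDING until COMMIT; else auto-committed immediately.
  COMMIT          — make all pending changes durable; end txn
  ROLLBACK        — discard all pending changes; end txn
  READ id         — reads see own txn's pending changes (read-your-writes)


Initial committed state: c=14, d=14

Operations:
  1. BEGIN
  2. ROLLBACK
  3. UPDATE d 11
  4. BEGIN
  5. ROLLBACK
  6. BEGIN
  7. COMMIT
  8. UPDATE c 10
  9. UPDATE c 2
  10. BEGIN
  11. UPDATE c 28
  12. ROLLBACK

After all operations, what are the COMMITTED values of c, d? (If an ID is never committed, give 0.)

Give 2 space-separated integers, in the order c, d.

Initial committed: {c=14, d=14}
Op 1: BEGIN: in_txn=True, pending={}
Op 2: ROLLBACK: discarded pending []; in_txn=False
Op 3: UPDATE d=11 (auto-commit; committed d=11)
Op 4: BEGIN: in_txn=True, pending={}
Op 5: ROLLBACK: discarded pending []; in_txn=False
Op 6: BEGIN: in_txn=True, pending={}
Op 7: COMMIT: merged [] into committed; committed now {c=14, d=11}
Op 8: UPDATE c=10 (auto-commit; committed c=10)
Op 9: UPDATE c=2 (auto-commit; committed c=2)
Op 10: BEGIN: in_txn=True, pending={}
Op 11: UPDATE c=28 (pending; pending now {c=28})
Op 12: ROLLBACK: discarded pending ['c']; in_txn=False
Final committed: {c=2, d=11}

Answer: 2 11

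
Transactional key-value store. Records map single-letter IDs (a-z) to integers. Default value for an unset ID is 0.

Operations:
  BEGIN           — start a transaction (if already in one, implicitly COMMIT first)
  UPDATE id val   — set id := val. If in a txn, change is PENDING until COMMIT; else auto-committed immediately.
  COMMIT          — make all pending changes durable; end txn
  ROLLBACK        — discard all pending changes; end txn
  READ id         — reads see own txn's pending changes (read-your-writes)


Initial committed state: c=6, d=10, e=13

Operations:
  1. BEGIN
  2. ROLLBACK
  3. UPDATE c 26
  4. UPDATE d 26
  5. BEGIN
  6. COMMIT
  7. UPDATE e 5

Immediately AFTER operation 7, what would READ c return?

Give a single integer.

Answer: 26

Derivation:
Initial committed: {c=6, d=10, e=13}
Op 1: BEGIN: in_txn=True, pending={}
Op 2: ROLLBACK: discarded pending []; in_txn=False
Op 3: UPDATE c=26 (auto-commit; committed c=26)
Op 4: UPDATE d=26 (auto-commit; committed d=26)
Op 5: BEGIN: in_txn=True, pending={}
Op 6: COMMIT: merged [] into committed; committed now {c=26, d=26, e=13}
Op 7: UPDATE e=5 (auto-commit; committed e=5)
After op 7: visible(c) = 26 (pending={}, committed={c=26, d=26, e=5})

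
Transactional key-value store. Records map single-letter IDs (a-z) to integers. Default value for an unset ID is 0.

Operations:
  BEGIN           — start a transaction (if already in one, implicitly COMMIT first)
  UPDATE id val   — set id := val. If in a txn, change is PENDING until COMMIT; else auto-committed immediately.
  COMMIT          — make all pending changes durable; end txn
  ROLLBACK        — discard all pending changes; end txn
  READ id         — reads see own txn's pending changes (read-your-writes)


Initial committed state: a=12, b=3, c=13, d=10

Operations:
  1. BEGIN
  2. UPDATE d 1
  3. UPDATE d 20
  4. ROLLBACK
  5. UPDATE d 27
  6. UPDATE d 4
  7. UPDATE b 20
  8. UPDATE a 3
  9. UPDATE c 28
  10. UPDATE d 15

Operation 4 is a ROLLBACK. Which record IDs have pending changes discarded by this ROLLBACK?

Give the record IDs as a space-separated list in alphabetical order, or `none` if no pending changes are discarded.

Initial committed: {a=12, b=3, c=13, d=10}
Op 1: BEGIN: in_txn=True, pending={}
Op 2: UPDATE d=1 (pending; pending now {d=1})
Op 3: UPDATE d=20 (pending; pending now {d=20})
Op 4: ROLLBACK: discarded pending ['d']; in_txn=False
Op 5: UPDATE d=27 (auto-commit; committed d=27)
Op 6: UPDATE d=4 (auto-commit; committed d=4)
Op 7: UPDATE b=20 (auto-commit; committed b=20)
Op 8: UPDATE a=3 (auto-commit; committed a=3)
Op 9: UPDATE c=28 (auto-commit; committed c=28)
Op 10: UPDATE d=15 (auto-commit; committed d=15)
ROLLBACK at op 4 discards: ['d']

Answer: d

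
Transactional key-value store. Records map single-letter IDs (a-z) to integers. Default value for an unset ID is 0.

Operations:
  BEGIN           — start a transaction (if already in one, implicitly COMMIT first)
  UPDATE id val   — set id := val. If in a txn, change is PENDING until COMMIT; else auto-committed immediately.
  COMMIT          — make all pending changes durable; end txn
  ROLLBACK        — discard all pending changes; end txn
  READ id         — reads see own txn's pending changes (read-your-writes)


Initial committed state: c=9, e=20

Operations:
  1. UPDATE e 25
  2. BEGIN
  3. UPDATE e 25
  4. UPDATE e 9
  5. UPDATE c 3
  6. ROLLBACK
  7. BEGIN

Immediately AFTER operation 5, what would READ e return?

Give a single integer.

Initial committed: {c=9, e=20}
Op 1: UPDATE e=25 (auto-commit; committed e=25)
Op 2: BEGIN: in_txn=True, pending={}
Op 3: UPDATE e=25 (pending; pending now {e=25})
Op 4: UPDATE e=9 (pending; pending now {e=9})
Op 5: UPDATE c=3 (pending; pending now {c=3, e=9})
After op 5: visible(e) = 9 (pending={c=3, e=9}, committed={c=9, e=25})

Answer: 9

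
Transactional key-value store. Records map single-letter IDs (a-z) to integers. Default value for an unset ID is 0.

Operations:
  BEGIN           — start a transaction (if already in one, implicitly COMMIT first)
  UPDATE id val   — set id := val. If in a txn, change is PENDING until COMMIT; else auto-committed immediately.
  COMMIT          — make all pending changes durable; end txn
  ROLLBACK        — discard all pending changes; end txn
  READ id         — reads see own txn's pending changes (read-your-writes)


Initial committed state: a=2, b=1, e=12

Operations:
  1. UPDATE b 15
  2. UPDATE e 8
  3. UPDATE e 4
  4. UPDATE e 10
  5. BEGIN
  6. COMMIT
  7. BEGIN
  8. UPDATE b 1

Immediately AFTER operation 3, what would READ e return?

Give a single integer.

Answer: 4

Derivation:
Initial committed: {a=2, b=1, e=12}
Op 1: UPDATE b=15 (auto-commit; committed b=15)
Op 2: UPDATE e=8 (auto-commit; committed e=8)
Op 3: UPDATE e=4 (auto-commit; committed e=4)
After op 3: visible(e) = 4 (pending={}, committed={a=2, b=15, e=4})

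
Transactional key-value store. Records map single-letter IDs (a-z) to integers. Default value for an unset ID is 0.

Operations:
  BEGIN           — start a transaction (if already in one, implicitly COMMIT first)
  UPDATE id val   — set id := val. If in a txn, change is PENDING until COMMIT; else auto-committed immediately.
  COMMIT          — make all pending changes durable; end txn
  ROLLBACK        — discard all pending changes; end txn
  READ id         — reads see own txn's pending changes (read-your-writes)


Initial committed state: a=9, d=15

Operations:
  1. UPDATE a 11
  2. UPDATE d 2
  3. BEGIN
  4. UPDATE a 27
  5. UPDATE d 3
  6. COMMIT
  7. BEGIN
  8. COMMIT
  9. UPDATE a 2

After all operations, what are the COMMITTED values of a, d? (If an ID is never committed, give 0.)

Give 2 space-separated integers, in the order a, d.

Initial committed: {a=9, d=15}
Op 1: UPDATE a=11 (auto-commit; committed a=11)
Op 2: UPDATE d=2 (auto-commit; committed d=2)
Op 3: BEGIN: in_txn=True, pending={}
Op 4: UPDATE a=27 (pending; pending now {a=27})
Op 5: UPDATE d=3 (pending; pending now {a=27, d=3})
Op 6: COMMIT: merged ['a', 'd'] into committed; committed now {a=27, d=3}
Op 7: BEGIN: in_txn=True, pending={}
Op 8: COMMIT: merged [] into committed; committed now {a=27, d=3}
Op 9: UPDATE a=2 (auto-commit; committed a=2)
Final committed: {a=2, d=3}

Answer: 2 3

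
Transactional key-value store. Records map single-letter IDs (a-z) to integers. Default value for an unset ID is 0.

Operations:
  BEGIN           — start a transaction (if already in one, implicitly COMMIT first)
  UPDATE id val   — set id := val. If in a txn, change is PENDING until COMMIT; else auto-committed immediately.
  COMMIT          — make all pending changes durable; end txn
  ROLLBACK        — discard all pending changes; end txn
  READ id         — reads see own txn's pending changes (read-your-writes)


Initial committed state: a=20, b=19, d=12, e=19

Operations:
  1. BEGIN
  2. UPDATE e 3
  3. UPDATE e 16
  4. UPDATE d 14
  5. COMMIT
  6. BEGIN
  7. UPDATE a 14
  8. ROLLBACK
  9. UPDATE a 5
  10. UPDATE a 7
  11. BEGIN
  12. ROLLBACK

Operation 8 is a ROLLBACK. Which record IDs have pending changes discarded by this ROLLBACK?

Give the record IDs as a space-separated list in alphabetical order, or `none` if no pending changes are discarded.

Answer: a

Derivation:
Initial committed: {a=20, b=19, d=12, e=19}
Op 1: BEGIN: in_txn=True, pending={}
Op 2: UPDATE e=3 (pending; pending now {e=3})
Op 3: UPDATE e=16 (pending; pending now {e=16})
Op 4: UPDATE d=14 (pending; pending now {d=14, e=16})
Op 5: COMMIT: merged ['d', 'e'] into committed; committed now {a=20, b=19, d=14, e=16}
Op 6: BEGIN: in_txn=True, pending={}
Op 7: UPDATE a=14 (pending; pending now {a=14})
Op 8: ROLLBACK: discarded pending ['a']; in_txn=False
Op 9: UPDATE a=5 (auto-commit; committed a=5)
Op 10: UPDATE a=7 (auto-commit; committed a=7)
Op 11: BEGIN: in_txn=True, pending={}
Op 12: ROLLBACK: discarded pending []; in_txn=False
ROLLBACK at op 8 discards: ['a']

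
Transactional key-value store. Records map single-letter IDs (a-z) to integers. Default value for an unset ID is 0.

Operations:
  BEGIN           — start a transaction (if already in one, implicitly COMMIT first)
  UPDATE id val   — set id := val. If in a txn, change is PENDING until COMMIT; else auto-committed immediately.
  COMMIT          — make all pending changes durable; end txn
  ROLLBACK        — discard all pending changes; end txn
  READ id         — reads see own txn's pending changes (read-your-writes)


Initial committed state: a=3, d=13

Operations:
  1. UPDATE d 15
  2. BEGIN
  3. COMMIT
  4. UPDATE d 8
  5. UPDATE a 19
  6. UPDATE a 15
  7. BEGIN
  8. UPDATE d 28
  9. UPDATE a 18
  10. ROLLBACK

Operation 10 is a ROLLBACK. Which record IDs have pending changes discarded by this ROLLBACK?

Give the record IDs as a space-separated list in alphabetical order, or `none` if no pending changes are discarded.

Answer: a d

Derivation:
Initial committed: {a=3, d=13}
Op 1: UPDATE d=15 (auto-commit; committed d=15)
Op 2: BEGIN: in_txn=True, pending={}
Op 3: COMMIT: merged [] into committed; committed now {a=3, d=15}
Op 4: UPDATE d=8 (auto-commit; committed d=8)
Op 5: UPDATE a=19 (auto-commit; committed a=19)
Op 6: UPDATE a=15 (auto-commit; committed a=15)
Op 7: BEGIN: in_txn=True, pending={}
Op 8: UPDATE d=28 (pending; pending now {d=28})
Op 9: UPDATE a=18 (pending; pending now {a=18, d=28})
Op 10: ROLLBACK: discarded pending ['a', 'd']; in_txn=False
ROLLBACK at op 10 discards: ['a', 'd']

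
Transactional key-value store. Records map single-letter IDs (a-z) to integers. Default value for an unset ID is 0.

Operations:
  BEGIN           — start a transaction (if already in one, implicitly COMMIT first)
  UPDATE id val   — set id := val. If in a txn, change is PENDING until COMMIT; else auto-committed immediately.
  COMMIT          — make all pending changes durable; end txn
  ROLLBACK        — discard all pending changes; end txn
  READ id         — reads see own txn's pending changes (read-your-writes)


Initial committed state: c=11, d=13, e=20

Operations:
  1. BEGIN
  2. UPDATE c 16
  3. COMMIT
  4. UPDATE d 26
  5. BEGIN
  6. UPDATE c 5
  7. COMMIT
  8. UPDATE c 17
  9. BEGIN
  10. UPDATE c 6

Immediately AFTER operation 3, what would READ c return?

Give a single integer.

Initial committed: {c=11, d=13, e=20}
Op 1: BEGIN: in_txn=True, pending={}
Op 2: UPDATE c=16 (pending; pending now {c=16})
Op 3: COMMIT: merged ['c'] into committed; committed now {c=16, d=13, e=20}
After op 3: visible(c) = 16 (pending={}, committed={c=16, d=13, e=20})

Answer: 16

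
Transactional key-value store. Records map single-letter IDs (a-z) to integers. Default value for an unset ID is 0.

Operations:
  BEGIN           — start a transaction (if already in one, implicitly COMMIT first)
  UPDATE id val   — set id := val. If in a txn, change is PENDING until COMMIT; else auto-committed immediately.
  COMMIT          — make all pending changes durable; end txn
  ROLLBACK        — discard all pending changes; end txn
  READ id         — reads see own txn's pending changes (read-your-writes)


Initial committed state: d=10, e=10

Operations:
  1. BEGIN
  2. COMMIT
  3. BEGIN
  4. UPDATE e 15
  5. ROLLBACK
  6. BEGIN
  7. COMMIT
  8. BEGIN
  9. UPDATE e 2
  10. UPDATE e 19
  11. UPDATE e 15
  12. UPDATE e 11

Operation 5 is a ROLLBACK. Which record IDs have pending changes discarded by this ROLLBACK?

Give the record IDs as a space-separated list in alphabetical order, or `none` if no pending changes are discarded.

Answer: e

Derivation:
Initial committed: {d=10, e=10}
Op 1: BEGIN: in_txn=True, pending={}
Op 2: COMMIT: merged [] into committed; committed now {d=10, e=10}
Op 3: BEGIN: in_txn=True, pending={}
Op 4: UPDATE e=15 (pending; pending now {e=15})
Op 5: ROLLBACK: discarded pending ['e']; in_txn=False
Op 6: BEGIN: in_txn=True, pending={}
Op 7: COMMIT: merged [] into committed; committed now {d=10, e=10}
Op 8: BEGIN: in_txn=True, pending={}
Op 9: UPDATE e=2 (pending; pending now {e=2})
Op 10: UPDATE e=19 (pending; pending now {e=19})
Op 11: UPDATE e=15 (pending; pending now {e=15})
Op 12: UPDATE e=11 (pending; pending now {e=11})
ROLLBACK at op 5 discards: ['e']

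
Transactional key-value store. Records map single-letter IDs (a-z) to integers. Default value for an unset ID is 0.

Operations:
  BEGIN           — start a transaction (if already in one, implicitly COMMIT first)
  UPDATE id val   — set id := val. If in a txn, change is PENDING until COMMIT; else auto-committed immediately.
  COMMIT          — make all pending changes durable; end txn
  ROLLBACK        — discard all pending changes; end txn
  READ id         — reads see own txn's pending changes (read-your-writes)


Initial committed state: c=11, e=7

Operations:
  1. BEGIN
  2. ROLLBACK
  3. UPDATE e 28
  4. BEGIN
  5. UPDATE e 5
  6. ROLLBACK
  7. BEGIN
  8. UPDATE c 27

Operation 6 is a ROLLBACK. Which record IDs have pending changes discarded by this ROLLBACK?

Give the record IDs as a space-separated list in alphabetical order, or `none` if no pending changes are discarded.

Initial committed: {c=11, e=7}
Op 1: BEGIN: in_txn=True, pending={}
Op 2: ROLLBACK: discarded pending []; in_txn=False
Op 3: UPDATE e=28 (auto-commit; committed e=28)
Op 4: BEGIN: in_txn=True, pending={}
Op 5: UPDATE e=5 (pending; pending now {e=5})
Op 6: ROLLBACK: discarded pending ['e']; in_txn=False
Op 7: BEGIN: in_txn=True, pending={}
Op 8: UPDATE c=27 (pending; pending now {c=27})
ROLLBACK at op 6 discards: ['e']

Answer: e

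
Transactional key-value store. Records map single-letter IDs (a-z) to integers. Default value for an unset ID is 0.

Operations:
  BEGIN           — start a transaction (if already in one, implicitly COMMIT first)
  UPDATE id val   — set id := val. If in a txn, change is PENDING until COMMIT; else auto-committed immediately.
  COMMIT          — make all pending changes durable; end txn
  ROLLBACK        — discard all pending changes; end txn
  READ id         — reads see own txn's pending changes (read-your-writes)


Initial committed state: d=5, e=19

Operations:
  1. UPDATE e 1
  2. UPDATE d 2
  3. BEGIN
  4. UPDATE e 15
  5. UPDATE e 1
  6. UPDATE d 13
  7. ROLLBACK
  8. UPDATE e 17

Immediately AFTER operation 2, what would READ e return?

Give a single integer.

Initial committed: {d=5, e=19}
Op 1: UPDATE e=1 (auto-commit; committed e=1)
Op 2: UPDATE d=2 (auto-commit; committed d=2)
After op 2: visible(e) = 1 (pending={}, committed={d=2, e=1})

Answer: 1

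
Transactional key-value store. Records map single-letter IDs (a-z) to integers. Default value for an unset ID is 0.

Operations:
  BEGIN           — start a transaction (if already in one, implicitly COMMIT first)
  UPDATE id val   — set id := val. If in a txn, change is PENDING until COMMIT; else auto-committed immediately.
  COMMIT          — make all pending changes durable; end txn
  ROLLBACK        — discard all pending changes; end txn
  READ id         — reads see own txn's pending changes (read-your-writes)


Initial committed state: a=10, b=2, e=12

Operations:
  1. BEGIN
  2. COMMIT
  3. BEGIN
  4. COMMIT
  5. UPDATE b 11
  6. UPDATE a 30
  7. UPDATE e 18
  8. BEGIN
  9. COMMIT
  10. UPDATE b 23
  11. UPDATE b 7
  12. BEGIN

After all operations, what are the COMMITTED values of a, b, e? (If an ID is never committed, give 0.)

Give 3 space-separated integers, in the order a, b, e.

Answer: 30 7 18

Derivation:
Initial committed: {a=10, b=2, e=12}
Op 1: BEGIN: in_txn=True, pending={}
Op 2: COMMIT: merged [] into committed; committed now {a=10, b=2, e=12}
Op 3: BEGIN: in_txn=True, pending={}
Op 4: COMMIT: merged [] into committed; committed now {a=10, b=2, e=12}
Op 5: UPDATE b=11 (auto-commit; committed b=11)
Op 6: UPDATE a=30 (auto-commit; committed a=30)
Op 7: UPDATE e=18 (auto-commit; committed e=18)
Op 8: BEGIN: in_txn=True, pending={}
Op 9: COMMIT: merged [] into committed; committed now {a=30, b=11, e=18}
Op 10: UPDATE b=23 (auto-commit; committed b=23)
Op 11: UPDATE b=7 (auto-commit; committed b=7)
Op 12: BEGIN: in_txn=True, pending={}
Final committed: {a=30, b=7, e=18}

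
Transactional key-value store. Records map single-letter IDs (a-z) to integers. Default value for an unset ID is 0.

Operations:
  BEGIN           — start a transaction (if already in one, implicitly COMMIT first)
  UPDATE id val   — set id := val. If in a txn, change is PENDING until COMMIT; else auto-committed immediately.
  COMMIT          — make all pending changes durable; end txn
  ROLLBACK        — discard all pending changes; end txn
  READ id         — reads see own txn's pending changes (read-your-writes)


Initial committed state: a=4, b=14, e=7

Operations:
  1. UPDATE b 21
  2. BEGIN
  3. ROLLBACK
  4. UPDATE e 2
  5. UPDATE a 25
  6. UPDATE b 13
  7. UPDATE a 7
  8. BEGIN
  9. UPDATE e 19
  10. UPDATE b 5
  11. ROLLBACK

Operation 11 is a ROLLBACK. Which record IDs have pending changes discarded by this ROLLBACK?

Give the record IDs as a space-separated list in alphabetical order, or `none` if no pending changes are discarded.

Answer: b e

Derivation:
Initial committed: {a=4, b=14, e=7}
Op 1: UPDATE b=21 (auto-commit; committed b=21)
Op 2: BEGIN: in_txn=True, pending={}
Op 3: ROLLBACK: discarded pending []; in_txn=False
Op 4: UPDATE e=2 (auto-commit; committed e=2)
Op 5: UPDATE a=25 (auto-commit; committed a=25)
Op 6: UPDATE b=13 (auto-commit; committed b=13)
Op 7: UPDATE a=7 (auto-commit; committed a=7)
Op 8: BEGIN: in_txn=True, pending={}
Op 9: UPDATE e=19 (pending; pending now {e=19})
Op 10: UPDATE b=5 (pending; pending now {b=5, e=19})
Op 11: ROLLBACK: discarded pending ['b', 'e']; in_txn=False
ROLLBACK at op 11 discards: ['b', 'e']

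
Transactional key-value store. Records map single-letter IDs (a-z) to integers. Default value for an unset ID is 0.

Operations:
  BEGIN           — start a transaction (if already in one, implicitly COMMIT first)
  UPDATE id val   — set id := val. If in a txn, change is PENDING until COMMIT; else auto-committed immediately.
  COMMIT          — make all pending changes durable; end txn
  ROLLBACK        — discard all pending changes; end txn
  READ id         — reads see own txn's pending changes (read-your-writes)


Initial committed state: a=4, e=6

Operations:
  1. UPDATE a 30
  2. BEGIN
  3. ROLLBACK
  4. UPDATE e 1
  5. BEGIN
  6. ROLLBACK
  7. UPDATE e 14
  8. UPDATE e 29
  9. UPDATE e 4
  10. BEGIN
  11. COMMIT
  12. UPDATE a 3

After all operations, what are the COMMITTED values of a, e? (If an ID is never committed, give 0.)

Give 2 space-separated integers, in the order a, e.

Initial committed: {a=4, e=6}
Op 1: UPDATE a=30 (auto-commit; committed a=30)
Op 2: BEGIN: in_txn=True, pending={}
Op 3: ROLLBACK: discarded pending []; in_txn=False
Op 4: UPDATE e=1 (auto-commit; committed e=1)
Op 5: BEGIN: in_txn=True, pending={}
Op 6: ROLLBACK: discarded pending []; in_txn=False
Op 7: UPDATE e=14 (auto-commit; committed e=14)
Op 8: UPDATE e=29 (auto-commit; committed e=29)
Op 9: UPDATE e=4 (auto-commit; committed e=4)
Op 10: BEGIN: in_txn=True, pending={}
Op 11: COMMIT: merged [] into committed; committed now {a=30, e=4}
Op 12: UPDATE a=3 (auto-commit; committed a=3)
Final committed: {a=3, e=4}

Answer: 3 4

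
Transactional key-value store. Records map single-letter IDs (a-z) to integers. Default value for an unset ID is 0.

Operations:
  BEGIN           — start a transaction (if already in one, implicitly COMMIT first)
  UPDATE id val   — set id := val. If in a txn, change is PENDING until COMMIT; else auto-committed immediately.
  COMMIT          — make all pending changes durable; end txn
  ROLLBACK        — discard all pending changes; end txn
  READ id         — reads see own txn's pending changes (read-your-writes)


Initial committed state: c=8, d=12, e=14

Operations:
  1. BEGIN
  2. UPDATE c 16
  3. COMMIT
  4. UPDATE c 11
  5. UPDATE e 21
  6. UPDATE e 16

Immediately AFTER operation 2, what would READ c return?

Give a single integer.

Initial committed: {c=8, d=12, e=14}
Op 1: BEGIN: in_txn=True, pending={}
Op 2: UPDATE c=16 (pending; pending now {c=16})
After op 2: visible(c) = 16 (pending={c=16}, committed={c=8, d=12, e=14})

Answer: 16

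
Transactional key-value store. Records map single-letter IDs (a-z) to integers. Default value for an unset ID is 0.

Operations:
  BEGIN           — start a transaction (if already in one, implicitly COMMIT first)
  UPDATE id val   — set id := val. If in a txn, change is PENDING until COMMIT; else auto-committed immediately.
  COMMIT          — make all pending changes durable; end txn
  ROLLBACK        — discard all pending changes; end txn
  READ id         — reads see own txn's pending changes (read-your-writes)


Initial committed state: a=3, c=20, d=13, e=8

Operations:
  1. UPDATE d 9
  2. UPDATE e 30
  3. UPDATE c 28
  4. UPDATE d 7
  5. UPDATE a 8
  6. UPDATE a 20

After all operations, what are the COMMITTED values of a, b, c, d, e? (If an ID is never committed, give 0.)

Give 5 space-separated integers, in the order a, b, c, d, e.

Initial committed: {a=3, c=20, d=13, e=8}
Op 1: UPDATE d=9 (auto-commit; committed d=9)
Op 2: UPDATE e=30 (auto-commit; committed e=30)
Op 3: UPDATE c=28 (auto-commit; committed c=28)
Op 4: UPDATE d=7 (auto-commit; committed d=7)
Op 5: UPDATE a=8 (auto-commit; committed a=8)
Op 6: UPDATE a=20 (auto-commit; committed a=20)
Final committed: {a=20, c=28, d=7, e=30}

Answer: 20 0 28 7 30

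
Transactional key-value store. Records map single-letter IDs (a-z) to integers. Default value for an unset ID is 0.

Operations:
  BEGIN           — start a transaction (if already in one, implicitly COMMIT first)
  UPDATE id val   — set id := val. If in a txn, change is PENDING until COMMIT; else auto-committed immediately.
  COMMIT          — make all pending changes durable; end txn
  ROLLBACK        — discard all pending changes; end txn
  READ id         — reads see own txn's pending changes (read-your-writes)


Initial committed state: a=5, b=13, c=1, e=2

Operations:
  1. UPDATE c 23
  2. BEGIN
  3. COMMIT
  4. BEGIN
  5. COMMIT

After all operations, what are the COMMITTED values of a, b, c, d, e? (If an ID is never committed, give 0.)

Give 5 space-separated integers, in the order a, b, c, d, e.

Answer: 5 13 23 0 2

Derivation:
Initial committed: {a=5, b=13, c=1, e=2}
Op 1: UPDATE c=23 (auto-commit; committed c=23)
Op 2: BEGIN: in_txn=True, pending={}
Op 3: COMMIT: merged [] into committed; committed now {a=5, b=13, c=23, e=2}
Op 4: BEGIN: in_txn=True, pending={}
Op 5: COMMIT: merged [] into committed; committed now {a=5, b=13, c=23, e=2}
Final committed: {a=5, b=13, c=23, e=2}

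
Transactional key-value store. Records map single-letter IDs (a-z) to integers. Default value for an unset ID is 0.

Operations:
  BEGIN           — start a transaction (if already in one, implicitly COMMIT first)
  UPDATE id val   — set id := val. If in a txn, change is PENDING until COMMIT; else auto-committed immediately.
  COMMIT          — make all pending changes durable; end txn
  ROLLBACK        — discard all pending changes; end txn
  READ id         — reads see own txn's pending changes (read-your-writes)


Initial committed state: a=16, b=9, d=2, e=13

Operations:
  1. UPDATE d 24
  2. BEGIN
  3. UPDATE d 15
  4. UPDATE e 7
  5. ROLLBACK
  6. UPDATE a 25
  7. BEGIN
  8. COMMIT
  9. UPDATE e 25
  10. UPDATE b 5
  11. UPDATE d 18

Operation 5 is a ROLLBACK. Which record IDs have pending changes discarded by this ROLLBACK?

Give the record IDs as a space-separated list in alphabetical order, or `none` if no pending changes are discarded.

Answer: d e

Derivation:
Initial committed: {a=16, b=9, d=2, e=13}
Op 1: UPDATE d=24 (auto-commit; committed d=24)
Op 2: BEGIN: in_txn=True, pending={}
Op 3: UPDATE d=15 (pending; pending now {d=15})
Op 4: UPDATE e=7 (pending; pending now {d=15, e=7})
Op 5: ROLLBACK: discarded pending ['d', 'e']; in_txn=False
Op 6: UPDATE a=25 (auto-commit; committed a=25)
Op 7: BEGIN: in_txn=True, pending={}
Op 8: COMMIT: merged [] into committed; committed now {a=25, b=9, d=24, e=13}
Op 9: UPDATE e=25 (auto-commit; committed e=25)
Op 10: UPDATE b=5 (auto-commit; committed b=5)
Op 11: UPDATE d=18 (auto-commit; committed d=18)
ROLLBACK at op 5 discards: ['d', 'e']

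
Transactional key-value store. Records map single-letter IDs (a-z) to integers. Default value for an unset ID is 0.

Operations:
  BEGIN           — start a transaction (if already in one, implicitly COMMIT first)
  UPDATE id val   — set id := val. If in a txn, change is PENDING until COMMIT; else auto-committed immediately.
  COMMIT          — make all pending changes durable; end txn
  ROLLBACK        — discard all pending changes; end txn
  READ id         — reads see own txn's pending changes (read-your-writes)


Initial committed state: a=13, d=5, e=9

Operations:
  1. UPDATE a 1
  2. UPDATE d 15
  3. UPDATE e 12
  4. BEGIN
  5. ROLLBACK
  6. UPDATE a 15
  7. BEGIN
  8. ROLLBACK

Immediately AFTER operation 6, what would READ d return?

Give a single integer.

Initial committed: {a=13, d=5, e=9}
Op 1: UPDATE a=1 (auto-commit; committed a=1)
Op 2: UPDATE d=15 (auto-commit; committed d=15)
Op 3: UPDATE e=12 (auto-commit; committed e=12)
Op 4: BEGIN: in_txn=True, pending={}
Op 5: ROLLBACK: discarded pending []; in_txn=False
Op 6: UPDATE a=15 (auto-commit; committed a=15)
After op 6: visible(d) = 15 (pending={}, committed={a=15, d=15, e=12})

Answer: 15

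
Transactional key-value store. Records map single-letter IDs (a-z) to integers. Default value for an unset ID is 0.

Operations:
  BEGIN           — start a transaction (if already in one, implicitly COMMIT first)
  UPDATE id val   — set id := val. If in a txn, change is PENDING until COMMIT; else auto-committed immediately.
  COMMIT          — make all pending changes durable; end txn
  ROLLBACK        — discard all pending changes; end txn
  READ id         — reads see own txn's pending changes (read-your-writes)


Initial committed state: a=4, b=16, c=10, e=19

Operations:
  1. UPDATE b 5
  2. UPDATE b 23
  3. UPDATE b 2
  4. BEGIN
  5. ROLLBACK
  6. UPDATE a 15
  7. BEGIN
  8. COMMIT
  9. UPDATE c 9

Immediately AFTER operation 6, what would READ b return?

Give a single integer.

Answer: 2

Derivation:
Initial committed: {a=4, b=16, c=10, e=19}
Op 1: UPDATE b=5 (auto-commit; committed b=5)
Op 2: UPDATE b=23 (auto-commit; committed b=23)
Op 3: UPDATE b=2 (auto-commit; committed b=2)
Op 4: BEGIN: in_txn=True, pending={}
Op 5: ROLLBACK: discarded pending []; in_txn=False
Op 6: UPDATE a=15 (auto-commit; committed a=15)
After op 6: visible(b) = 2 (pending={}, committed={a=15, b=2, c=10, e=19})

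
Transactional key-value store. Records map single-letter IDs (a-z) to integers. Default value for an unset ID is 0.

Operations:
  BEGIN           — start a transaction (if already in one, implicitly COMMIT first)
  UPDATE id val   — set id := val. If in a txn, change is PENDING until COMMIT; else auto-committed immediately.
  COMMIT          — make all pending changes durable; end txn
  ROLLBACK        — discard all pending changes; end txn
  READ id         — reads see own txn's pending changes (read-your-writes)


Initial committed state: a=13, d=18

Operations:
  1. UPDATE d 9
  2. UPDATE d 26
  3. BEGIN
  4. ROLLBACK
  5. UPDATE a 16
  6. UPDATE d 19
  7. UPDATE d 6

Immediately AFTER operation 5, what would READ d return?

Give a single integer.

Initial committed: {a=13, d=18}
Op 1: UPDATE d=9 (auto-commit; committed d=9)
Op 2: UPDATE d=26 (auto-commit; committed d=26)
Op 3: BEGIN: in_txn=True, pending={}
Op 4: ROLLBACK: discarded pending []; in_txn=False
Op 5: UPDATE a=16 (auto-commit; committed a=16)
After op 5: visible(d) = 26 (pending={}, committed={a=16, d=26})

Answer: 26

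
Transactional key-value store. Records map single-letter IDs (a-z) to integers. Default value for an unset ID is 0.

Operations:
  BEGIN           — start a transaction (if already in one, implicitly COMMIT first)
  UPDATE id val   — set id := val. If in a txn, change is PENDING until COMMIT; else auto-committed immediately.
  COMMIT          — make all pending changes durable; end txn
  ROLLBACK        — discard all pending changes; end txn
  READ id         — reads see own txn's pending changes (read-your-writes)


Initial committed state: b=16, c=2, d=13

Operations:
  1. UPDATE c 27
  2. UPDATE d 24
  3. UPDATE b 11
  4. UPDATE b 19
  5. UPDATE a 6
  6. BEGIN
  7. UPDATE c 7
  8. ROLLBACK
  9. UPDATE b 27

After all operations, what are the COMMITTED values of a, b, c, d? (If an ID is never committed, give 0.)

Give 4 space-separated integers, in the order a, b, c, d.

Answer: 6 27 27 24

Derivation:
Initial committed: {b=16, c=2, d=13}
Op 1: UPDATE c=27 (auto-commit; committed c=27)
Op 2: UPDATE d=24 (auto-commit; committed d=24)
Op 3: UPDATE b=11 (auto-commit; committed b=11)
Op 4: UPDATE b=19 (auto-commit; committed b=19)
Op 5: UPDATE a=6 (auto-commit; committed a=6)
Op 6: BEGIN: in_txn=True, pending={}
Op 7: UPDATE c=7 (pending; pending now {c=7})
Op 8: ROLLBACK: discarded pending ['c']; in_txn=False
Op 9: UPDATE b=27 (auto-commit; committed b=27)
Final committed: {a=6, b=27, c=27, d=24}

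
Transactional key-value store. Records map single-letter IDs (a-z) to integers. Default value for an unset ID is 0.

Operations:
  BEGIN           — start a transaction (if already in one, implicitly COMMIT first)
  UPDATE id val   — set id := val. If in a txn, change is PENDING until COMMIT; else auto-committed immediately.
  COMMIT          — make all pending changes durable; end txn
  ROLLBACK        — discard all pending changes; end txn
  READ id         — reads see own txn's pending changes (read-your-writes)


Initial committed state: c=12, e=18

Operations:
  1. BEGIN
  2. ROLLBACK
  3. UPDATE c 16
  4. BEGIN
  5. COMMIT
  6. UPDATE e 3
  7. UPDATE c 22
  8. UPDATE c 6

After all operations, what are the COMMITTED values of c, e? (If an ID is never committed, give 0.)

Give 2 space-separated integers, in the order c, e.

Answer: 6 3

Derivation:
Initial committed: {c=12, e=18}
Op 1: BEGIN: in_txn=True, pending={}
Op 2: ROLLBACK: discarded pending []; in_txn=False
Op 3: UPDATE c=16 (auto-commit; committed c=16)
Op 4: BEGIN: in_txn=True, pending={}
Op 5: COMMIT: merged [] into committed; committed now {c=16, e=18}
Op 6: UPDATE e=3 (auto-commit; committed e=3)
Op 7: UPDATE c=22 (auto-commit; committed c=22)
Op 8: UPDATE c=6 (auto-commit; committed c=6)
Final committed: {c=6, e=3}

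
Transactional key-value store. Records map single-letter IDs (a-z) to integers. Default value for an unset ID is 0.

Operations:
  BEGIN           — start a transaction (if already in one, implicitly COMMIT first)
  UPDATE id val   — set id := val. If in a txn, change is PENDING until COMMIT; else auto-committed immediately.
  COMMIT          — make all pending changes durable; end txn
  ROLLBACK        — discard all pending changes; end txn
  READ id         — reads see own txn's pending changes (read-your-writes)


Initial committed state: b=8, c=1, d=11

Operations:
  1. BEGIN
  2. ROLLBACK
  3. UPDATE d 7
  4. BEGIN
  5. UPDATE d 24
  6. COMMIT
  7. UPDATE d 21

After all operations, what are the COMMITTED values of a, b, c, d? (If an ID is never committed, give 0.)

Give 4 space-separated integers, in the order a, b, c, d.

Answer: 0 8 1 21

Derivation:
Initial committed: {b=8, c=1, d=11}
Op 1: BEGIN: in_txn=True, pending={}
Op 2: ROLLBACK: discarded pending []; in_txn=False
Op 3: UPDATE d=7 (auto-commit; committed d=7)
Op 4: BEGIN: in_txn=True, pending={}
Op 5: UPDATE d=24 (pending; pending now {d=24})
Op 6: COMMIT: merged ['d'] into committed; committed now {b=8, c=1, d=24}
Op 7: UPDATE d=21 (auto-commit; committed d=21)
Final committed: {b=8, c=1, d=21}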